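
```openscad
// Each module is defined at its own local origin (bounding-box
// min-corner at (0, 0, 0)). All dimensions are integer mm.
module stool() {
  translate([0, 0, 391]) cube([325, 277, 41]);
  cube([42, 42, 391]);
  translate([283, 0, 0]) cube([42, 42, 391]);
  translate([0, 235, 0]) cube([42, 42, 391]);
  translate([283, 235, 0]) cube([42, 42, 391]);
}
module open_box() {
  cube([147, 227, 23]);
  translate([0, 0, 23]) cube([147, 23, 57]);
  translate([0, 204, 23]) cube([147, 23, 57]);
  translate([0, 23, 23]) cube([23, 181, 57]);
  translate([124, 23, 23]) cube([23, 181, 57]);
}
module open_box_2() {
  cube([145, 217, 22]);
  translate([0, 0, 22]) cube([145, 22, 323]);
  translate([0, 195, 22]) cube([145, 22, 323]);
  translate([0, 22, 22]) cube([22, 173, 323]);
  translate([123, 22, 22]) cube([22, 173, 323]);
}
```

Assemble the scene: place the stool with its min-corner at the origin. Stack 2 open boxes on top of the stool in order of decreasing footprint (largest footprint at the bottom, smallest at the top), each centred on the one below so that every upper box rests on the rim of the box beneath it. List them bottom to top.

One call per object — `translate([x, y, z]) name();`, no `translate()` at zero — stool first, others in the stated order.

stool();
translate([89, 25, 432]) open_box();
translate([90, 30, 512]) open_box_2();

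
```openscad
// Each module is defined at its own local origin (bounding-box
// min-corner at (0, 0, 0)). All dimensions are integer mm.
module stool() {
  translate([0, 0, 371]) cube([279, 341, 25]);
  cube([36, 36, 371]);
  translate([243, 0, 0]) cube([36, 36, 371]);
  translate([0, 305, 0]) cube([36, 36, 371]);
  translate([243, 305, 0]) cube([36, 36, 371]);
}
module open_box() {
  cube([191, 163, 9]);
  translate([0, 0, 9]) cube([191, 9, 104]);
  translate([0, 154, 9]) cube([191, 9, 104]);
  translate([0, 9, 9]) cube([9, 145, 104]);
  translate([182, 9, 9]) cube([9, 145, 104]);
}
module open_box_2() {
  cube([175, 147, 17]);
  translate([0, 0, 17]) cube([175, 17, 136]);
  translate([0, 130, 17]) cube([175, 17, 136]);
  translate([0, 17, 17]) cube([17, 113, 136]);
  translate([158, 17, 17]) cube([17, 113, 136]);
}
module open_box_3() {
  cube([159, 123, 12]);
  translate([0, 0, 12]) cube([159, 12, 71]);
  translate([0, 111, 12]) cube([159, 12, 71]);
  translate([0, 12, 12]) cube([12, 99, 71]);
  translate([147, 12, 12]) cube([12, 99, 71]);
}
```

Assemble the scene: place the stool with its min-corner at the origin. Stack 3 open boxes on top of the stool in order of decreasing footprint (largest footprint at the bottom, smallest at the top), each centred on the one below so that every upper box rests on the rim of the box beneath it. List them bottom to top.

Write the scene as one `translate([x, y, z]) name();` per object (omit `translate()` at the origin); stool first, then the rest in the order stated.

stool();
translate([44, 89, 396]) open_box();
translate([52, 97, 509]) open_box_2();
translate([60, 109, 662]) open_box_3();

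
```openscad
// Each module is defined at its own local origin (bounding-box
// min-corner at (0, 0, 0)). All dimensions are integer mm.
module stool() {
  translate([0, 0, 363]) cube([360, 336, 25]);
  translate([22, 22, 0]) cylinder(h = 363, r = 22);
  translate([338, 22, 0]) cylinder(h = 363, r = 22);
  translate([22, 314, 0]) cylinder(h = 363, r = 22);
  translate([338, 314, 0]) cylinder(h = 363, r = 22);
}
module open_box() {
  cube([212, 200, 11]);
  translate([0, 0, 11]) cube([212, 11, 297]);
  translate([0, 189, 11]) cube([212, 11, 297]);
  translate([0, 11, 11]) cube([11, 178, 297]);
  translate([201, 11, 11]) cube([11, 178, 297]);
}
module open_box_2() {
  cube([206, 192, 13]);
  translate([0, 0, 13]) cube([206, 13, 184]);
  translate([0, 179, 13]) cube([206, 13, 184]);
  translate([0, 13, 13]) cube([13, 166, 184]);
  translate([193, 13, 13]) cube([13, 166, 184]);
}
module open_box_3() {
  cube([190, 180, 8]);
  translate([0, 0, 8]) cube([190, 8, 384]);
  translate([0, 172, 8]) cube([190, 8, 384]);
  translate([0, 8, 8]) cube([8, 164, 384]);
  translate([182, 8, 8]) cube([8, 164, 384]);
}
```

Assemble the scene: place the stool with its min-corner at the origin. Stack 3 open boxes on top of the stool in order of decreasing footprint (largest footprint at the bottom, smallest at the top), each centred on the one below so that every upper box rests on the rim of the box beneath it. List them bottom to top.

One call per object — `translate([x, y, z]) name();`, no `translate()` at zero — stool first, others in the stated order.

stool();
translate([74, 68, 388]) open_box();
translate([77, 72, 696]) open_box_2();
translate([85, 78, 893]) open_box_3();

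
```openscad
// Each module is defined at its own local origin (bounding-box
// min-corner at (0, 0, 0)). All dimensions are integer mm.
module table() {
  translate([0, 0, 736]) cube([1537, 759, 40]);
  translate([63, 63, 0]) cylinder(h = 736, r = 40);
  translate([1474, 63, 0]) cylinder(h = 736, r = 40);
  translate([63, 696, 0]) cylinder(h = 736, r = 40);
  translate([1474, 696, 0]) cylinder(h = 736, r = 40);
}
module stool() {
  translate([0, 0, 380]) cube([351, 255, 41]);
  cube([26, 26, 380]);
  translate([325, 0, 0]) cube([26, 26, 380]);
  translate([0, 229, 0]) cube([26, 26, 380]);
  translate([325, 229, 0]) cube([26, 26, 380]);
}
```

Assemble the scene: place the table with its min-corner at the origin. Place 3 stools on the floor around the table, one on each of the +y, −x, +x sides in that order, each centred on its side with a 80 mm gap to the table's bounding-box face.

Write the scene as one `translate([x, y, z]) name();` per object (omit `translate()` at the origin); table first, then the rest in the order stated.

table();
translate([593, 839, 0]) stool();
translate([-431, 252, 0]) stool();
translate([1617, 252, 0]) stool();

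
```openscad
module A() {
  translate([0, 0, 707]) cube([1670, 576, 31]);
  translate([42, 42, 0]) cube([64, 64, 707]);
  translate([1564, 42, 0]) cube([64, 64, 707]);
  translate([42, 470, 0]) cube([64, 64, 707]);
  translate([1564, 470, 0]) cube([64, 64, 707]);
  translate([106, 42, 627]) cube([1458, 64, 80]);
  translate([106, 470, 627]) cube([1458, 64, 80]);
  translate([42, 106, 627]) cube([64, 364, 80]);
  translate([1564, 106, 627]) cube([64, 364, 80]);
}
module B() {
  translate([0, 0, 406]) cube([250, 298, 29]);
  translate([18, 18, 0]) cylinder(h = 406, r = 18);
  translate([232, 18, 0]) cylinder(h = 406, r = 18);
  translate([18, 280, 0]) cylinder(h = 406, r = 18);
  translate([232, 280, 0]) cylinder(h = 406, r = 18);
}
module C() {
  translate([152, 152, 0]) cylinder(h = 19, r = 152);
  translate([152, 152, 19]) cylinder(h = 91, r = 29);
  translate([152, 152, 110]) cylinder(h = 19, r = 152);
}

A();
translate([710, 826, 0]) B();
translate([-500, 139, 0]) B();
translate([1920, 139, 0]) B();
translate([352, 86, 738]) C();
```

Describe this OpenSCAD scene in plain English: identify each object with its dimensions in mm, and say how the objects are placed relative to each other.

A is a table: top 1670 mm (x) × 576 mm (y), 31 mm thick, upper face at z = 738 mm, on four 64×64 mm square legs, each inset 42 mm from the nearest pair of top edges, running from z = 0 to the bottom of the top. Four apron rails, 64 mm thick and 80 mm tall, run between adjacent legs with their top edges flush with the underside of the top and their outer faces flush with the legs' outer faces.

B is a four-legged stool. The seat is a 250×298×29 mm slab whose top surface is at z = 435 mm; four round legs, each 36 mm in diameter, run from the floor (z = 0) to the underside of the seat, each leg's axis is inset half a diameter from the nearest pair of seat edges (so the leg's bounding box is flush with the corner).

C is a spool: two coaxial disc flanges of radius 152 mm and thickness 19 mm, joined by a core cylinder of radius 29 mm and height 91 mm. The lower flange rests on z = 0 and the three cylinders share a vertical axis.

Three stools sit around the table at the +y, −x, +x sides. The spool is on top of the table.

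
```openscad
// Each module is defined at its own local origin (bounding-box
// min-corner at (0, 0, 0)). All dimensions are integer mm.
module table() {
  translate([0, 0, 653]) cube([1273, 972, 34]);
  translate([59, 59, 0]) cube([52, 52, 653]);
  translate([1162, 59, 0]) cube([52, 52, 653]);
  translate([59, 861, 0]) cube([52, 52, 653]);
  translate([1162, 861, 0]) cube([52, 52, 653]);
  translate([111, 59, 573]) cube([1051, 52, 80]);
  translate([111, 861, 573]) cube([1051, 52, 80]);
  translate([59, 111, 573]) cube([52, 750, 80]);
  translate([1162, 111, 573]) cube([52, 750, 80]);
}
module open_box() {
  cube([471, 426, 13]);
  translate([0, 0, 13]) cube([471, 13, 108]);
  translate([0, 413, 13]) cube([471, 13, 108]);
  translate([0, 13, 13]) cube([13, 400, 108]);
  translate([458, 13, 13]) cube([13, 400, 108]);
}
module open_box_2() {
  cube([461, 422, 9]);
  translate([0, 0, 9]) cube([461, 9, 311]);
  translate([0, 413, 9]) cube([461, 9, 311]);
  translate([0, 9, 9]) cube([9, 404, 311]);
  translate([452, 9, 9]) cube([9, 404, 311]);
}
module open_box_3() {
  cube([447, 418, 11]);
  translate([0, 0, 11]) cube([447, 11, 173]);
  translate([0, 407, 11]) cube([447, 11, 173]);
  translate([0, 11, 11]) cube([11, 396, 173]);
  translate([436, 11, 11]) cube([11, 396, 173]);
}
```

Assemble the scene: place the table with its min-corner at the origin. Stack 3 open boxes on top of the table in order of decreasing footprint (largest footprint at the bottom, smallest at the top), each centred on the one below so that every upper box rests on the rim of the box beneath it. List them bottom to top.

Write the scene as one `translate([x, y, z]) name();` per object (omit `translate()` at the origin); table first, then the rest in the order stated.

table();
translate([401, 273, 687]) open_box();
translate([406, 275, 808]) open_box_2();
translate([413, 277, 1128]) open_box_3();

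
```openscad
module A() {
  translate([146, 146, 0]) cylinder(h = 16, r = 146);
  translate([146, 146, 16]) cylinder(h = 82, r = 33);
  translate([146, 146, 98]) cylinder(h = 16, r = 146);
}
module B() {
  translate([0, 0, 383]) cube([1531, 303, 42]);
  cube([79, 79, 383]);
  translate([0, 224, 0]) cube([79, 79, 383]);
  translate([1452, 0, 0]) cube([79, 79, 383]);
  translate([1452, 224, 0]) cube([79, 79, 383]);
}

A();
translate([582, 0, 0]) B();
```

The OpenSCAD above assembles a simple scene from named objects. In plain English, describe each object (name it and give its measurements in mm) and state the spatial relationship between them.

A is a spool: two coaxial disc flanges of radius 146 mm and thickness 16 mm, joined by a core cylinder of radius 33 mm and height 82 mm. The lower flange rests on z = 0 and the three cylinders share a vertical axis.

B is a long wooden bench with a 1531 mm (x) × 303 mm (y) seat, 42 mm thick, its top surface 425 mm above the floor. Four 79 mm square legs at the seat corners, flush with the edges, run from z = 0 to the seat underside.

The bench is on the floor beside the spool on its +x side.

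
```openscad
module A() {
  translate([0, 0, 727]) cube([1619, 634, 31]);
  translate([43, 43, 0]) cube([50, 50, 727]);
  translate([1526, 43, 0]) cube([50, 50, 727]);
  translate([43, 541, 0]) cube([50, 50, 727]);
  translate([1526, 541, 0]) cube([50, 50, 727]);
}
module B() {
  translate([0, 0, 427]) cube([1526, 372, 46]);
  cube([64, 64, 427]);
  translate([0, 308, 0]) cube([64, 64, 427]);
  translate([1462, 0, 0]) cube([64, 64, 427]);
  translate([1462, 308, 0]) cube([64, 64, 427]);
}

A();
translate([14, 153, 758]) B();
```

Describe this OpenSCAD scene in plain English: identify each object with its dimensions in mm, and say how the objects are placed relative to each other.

A is a table: top 1619 mm (x) × 634 mm (y), 31 mm thick, upper face at z = 758 mm, on four 50×50 mm square legs, each inset 43 mm from the nearest pair of top edges, running from z = 0 to the bottom of the top.

B is a long wooden bench with a 1526 mm (x) × 372 mm (y) seat, 46 mm thick, its top surface 473 mm above the floor. Four 64 mm square legs at the seat corners, flush with the edges, run from z = 0 to the seat underside.

The bench is on top of the table.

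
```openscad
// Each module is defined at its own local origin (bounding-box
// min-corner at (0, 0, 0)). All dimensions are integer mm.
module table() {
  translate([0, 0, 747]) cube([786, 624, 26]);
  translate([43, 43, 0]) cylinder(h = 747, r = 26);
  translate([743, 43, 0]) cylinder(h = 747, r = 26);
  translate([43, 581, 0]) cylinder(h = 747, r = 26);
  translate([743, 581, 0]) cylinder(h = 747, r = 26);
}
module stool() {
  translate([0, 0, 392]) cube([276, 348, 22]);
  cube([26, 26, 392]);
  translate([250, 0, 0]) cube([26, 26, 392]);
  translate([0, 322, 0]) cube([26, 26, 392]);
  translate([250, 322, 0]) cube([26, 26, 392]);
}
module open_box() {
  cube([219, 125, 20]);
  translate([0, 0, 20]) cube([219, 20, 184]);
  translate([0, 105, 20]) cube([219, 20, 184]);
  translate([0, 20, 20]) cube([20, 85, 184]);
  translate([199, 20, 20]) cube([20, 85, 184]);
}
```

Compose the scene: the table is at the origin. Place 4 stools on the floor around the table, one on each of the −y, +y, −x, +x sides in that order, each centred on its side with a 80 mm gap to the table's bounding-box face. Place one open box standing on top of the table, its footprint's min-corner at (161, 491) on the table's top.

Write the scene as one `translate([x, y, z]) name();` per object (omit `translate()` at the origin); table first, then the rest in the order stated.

table();
translate([255, -428, 0]) stool();
translate([255, 704, 0]) stool();
translate([-356, 138, 0]) stool();
translate([866, 138, 0]) stool();
translate([161, 491, 773]) open_box();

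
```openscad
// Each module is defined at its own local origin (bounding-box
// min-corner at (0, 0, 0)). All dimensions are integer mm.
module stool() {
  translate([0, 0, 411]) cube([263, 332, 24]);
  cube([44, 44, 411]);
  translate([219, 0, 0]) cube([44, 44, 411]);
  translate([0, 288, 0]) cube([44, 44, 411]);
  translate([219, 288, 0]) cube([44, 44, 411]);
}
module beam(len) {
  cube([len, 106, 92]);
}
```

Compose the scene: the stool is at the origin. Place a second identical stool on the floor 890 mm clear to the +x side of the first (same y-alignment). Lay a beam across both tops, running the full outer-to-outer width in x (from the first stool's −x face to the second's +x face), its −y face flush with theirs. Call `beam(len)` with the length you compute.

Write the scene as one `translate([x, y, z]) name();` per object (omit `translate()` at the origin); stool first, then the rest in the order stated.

stool();
translate([1153, 0, 0]) stool();
translate([0, 0, 435]) beam(1416);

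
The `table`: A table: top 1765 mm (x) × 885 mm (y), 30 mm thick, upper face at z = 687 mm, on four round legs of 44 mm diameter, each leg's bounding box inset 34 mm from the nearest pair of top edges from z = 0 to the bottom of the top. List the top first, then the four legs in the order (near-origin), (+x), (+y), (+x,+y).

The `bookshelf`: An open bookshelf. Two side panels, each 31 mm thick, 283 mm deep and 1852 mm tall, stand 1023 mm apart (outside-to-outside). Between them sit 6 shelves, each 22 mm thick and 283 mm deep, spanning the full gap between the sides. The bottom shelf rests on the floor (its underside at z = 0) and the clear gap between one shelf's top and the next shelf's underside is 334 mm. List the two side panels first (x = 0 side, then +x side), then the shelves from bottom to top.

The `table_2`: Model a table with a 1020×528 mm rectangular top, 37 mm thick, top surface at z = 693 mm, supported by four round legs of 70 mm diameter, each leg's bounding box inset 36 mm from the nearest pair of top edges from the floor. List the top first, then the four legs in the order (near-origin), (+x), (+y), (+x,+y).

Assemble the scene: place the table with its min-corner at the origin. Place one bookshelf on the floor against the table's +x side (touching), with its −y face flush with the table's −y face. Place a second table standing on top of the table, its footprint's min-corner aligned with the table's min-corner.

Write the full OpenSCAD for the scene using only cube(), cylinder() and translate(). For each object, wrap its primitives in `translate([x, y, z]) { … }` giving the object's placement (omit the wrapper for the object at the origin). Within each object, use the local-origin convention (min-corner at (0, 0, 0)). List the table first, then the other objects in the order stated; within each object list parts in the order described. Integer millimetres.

translate([0, 0, 657]) cube([1765, 885, 30]);
translate([56, 56, 0]) cylinder(h = 657, r = 22);
translate([1709, 56, 0]) cylinder(h = 657, r = 22);
translate([56, 829, 0]) cylinder(h = 657, r = 22);
translate([1709, 829, 0]) cylinder(h = 657, r = 22);
translate([1765, 0, 0]) {
  cube([31, 283, 1852]);
  translate([992, 0, 0]) cube([31, 283, 1852]);
  translate([31, 0, 0]) cube([961, 283, 22]);
  translate([31, 0, 356]) cube([961, 283, 22]);
  translate([31, 0, 712]) cube([961, 283, 22]);
  translate([31, 0, 1068]) cube([961, 283, 22]);
  translate([31, 0, 1424]) cube([961, 283, 22]);
  translate([31, 0, 1780]) cube([961, 283, 22]);
}
translate([0, 0, 687]) {
  translate([0, 0, 656]) cube([1020, 528, 37]);
  translate([71, 71, 0]) cylinder(h = 656, r = 35);
  translate([949, 71, 0]) cylinder(h = 656, r = 35);
  translate([71, 457, 0]) cylinder(h = 656, r = 35);
  translate([949, 457, 0]) cylinder(h = 656, r = 35);
}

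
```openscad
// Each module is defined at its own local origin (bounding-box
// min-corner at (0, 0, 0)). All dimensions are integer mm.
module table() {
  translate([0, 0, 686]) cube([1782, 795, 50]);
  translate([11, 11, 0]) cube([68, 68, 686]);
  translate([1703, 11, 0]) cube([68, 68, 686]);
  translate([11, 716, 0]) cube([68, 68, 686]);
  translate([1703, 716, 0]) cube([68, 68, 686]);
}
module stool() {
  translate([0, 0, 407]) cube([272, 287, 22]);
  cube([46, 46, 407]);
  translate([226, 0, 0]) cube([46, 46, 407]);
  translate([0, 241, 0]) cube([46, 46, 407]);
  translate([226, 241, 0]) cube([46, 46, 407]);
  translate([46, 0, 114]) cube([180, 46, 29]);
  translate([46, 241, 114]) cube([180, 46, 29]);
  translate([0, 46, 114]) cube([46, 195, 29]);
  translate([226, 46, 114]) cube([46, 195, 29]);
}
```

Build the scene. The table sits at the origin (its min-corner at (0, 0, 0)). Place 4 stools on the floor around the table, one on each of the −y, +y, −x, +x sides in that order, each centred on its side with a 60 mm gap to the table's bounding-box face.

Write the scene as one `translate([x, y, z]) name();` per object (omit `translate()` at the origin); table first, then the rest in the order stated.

table();
translate([755, -347, 0]) stool();
translate([755, 855, 0]) stool();
translate([-332, 254, 0]) stool();
translate([1842, 254, 0]) stool();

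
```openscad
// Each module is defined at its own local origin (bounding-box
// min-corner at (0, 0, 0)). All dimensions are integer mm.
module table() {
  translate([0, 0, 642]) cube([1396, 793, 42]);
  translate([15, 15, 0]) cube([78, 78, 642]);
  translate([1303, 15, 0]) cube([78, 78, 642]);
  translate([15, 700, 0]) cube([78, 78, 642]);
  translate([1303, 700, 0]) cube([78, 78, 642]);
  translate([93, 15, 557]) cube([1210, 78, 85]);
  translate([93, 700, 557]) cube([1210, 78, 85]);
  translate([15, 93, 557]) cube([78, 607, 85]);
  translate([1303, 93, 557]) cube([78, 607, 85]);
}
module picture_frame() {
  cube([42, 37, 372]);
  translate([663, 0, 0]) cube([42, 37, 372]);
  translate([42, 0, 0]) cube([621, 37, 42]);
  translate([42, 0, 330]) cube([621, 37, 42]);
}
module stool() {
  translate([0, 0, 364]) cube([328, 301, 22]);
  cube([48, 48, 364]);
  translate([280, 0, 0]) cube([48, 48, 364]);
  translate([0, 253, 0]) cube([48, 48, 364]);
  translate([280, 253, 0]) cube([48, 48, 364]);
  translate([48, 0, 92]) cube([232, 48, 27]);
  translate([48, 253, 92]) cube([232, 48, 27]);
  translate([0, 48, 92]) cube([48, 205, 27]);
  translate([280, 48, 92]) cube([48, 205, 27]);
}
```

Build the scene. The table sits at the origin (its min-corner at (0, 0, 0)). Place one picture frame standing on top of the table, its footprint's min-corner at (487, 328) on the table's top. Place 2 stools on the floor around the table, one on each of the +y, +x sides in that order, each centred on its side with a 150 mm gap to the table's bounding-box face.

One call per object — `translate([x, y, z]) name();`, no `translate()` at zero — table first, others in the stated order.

table();
translate([487, 328, 684]) picture_frame();
translate([534, 943, 0]) stool();
translate([1546, 246, 0]) stool();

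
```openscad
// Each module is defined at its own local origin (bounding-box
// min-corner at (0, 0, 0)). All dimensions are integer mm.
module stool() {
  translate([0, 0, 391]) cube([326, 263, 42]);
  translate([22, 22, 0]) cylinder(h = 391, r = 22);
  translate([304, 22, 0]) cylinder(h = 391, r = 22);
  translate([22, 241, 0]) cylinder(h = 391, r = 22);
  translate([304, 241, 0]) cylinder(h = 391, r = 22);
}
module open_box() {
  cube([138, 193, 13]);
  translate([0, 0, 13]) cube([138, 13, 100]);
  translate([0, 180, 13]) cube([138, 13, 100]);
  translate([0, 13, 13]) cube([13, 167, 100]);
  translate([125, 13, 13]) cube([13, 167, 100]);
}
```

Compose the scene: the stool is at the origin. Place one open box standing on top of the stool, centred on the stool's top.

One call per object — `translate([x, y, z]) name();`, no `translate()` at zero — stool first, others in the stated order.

stool();
translate([94, 35, 433]) open_box();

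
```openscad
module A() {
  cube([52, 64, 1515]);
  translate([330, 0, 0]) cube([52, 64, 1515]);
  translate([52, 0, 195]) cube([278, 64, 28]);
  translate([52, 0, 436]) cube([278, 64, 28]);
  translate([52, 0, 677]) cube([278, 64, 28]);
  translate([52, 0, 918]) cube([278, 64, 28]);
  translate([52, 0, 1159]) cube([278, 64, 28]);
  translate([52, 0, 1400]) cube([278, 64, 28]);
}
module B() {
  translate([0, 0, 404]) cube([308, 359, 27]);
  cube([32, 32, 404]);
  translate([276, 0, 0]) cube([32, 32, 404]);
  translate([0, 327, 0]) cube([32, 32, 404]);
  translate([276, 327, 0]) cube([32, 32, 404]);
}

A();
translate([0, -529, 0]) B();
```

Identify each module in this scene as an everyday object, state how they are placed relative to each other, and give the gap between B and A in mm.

A is a ladder. B is a stool. The stool is on the floor beside the ladder on its −y side. The gap between the stool and the ladder is 170 mm.

The stool's nearest face is 170 mm from the ladder's −y face.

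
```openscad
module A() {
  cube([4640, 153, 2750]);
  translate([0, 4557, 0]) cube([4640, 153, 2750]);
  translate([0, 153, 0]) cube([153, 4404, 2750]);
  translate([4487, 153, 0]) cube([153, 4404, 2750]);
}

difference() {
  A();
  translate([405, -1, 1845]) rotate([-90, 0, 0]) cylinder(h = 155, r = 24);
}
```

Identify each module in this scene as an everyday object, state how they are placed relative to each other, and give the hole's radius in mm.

The subtracted cylinder has r = 24 mm.

A is a house frame. The house frame has a circular hole through its front wall. The hole's radius is 24 mm.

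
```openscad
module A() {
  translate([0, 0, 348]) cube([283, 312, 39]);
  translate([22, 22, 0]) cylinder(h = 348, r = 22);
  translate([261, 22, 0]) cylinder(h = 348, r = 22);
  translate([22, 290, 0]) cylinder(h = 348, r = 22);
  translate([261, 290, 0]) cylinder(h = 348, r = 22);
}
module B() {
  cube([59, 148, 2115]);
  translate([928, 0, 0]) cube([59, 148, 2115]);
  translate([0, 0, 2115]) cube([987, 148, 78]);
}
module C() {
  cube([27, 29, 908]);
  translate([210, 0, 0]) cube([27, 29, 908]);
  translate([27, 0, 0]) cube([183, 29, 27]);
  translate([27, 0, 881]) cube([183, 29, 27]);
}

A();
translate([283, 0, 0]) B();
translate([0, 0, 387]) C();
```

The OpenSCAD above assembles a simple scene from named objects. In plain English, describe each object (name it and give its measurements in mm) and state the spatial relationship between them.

A is a simple wooden stool: a rectangular seat 283 mm (x) by 312 mm (y), 39 mm thick, top face at z = 387 mm, on four round legs, each 44 mm in diameter. The legs rest on z = 0, each leg's axis is inset half a diameter from the nearest pair of seat edges (so the leg's bounding box is flush with the corner).

B is a door frame. The clear opening is 869 mm wide and 2115 mm high. Two 59 mm wide jambs, 148 mm deep, stand either side of the opening from the floor to the top of the opening. A 78 mm thick head sits across the top of both jambs, spanning the full outside width of the frame.

C is a picture frame with a 183×854 mm rectangular opening (x by z) and a uniform 27 mm border on every side. Frame depth is 29 mm along y. It is built from two vertical stiles running the full outside height and two horizontal rails spanning the gap between the stiles.

The door frame is against the stool's +x side, with their −y faces flush. The picture frame is on top of the stool.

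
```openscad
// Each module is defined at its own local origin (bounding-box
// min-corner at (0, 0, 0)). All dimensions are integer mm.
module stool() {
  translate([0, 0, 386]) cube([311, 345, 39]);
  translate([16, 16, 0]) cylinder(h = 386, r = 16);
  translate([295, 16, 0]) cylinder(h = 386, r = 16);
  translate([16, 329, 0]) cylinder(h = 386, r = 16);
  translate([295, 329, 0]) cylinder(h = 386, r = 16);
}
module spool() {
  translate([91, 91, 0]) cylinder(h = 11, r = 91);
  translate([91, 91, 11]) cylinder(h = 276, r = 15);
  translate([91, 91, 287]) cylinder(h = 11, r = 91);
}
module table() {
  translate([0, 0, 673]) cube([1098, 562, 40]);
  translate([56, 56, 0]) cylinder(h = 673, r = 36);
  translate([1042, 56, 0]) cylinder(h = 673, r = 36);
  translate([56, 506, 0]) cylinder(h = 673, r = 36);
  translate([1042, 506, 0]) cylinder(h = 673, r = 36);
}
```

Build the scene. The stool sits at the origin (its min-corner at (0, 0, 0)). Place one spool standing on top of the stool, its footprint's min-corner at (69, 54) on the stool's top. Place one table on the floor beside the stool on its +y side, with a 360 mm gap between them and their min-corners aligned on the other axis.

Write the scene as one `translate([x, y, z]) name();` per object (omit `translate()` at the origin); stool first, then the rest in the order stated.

stool();
translate([69, 54, 425]) spool();
translate([0, 705, 0]) table();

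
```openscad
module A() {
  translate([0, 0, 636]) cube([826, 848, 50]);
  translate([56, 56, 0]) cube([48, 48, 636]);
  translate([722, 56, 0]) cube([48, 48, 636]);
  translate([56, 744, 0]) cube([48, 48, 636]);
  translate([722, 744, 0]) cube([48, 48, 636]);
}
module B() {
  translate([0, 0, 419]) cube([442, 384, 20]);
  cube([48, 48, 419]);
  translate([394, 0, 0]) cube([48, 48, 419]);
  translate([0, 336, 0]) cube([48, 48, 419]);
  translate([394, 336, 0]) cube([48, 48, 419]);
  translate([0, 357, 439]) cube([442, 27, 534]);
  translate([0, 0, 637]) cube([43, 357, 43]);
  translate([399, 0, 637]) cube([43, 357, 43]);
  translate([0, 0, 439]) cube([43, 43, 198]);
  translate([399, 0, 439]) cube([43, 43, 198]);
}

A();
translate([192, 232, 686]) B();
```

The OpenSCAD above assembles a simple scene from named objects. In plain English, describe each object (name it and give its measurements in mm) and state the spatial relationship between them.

A is a table: top 826 mm (x) × 848 mm (y), 50 mm thick, upper face at z = 686 mm, on four 48×48 mm square legs, each inset 56 mm from the nearest pair of top edges, running from z = 0 to the bottom of the top.

B is a chair. The seat is a 442×384×20 mm slab with its top at z = 439 mm, on four 48×48 mm corner legs (flush with the seat edges, standing on z = 0). A flat backrest 27 mm thick, 534 mm tall, spans the full seat width and rises from the seat top along its +y edge, rear face flush with the rear of the seat. Two armrests of 43×43 mm section run along each side from the seat's front edge to the front of the backrest, top faces 241 mm above the seat top and outer faces flush with the seat's x-edges; a 43×43 mm post under the front of each armrest stands on the seat at the front corner.

The chair is on top of the table, centred.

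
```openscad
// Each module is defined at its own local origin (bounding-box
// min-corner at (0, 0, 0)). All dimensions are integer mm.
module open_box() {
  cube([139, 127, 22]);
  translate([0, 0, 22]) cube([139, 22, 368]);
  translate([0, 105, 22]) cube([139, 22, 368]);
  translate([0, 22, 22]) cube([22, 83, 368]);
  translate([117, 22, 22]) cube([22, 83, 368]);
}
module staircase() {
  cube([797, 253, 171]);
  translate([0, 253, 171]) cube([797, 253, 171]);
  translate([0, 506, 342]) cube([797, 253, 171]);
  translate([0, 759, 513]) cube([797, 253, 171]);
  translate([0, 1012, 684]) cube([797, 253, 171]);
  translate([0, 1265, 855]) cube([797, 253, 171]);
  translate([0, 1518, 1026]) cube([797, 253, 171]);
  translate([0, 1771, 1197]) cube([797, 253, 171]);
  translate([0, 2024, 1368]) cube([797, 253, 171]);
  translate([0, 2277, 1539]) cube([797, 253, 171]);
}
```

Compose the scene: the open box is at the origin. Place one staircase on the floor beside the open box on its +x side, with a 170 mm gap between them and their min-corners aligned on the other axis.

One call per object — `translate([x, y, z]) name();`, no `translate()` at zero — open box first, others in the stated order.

open_box();
translate([309, 0, 0]) staircase();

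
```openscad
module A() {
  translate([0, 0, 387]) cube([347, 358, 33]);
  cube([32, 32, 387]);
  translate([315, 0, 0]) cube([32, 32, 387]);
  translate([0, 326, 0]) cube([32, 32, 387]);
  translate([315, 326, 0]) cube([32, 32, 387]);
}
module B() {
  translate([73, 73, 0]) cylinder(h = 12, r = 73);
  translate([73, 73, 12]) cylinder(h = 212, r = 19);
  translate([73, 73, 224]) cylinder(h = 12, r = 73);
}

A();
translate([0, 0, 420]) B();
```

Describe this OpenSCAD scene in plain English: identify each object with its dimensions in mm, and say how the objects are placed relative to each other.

A is a simple wooden stool: a rectangular seat 347 mm (x) by 358 mm (y), 33 mm thick, top face at z = 420 mm, on four square legs, each 32×32 mm in cross-section. The legs rest on z = 0, each flush with a corner of the seat.

B is a spool: two coaxial disc flanges of radius 73 mm and thickness 12 mm, joined by a core cylinder of radius 19 mm and height 212 mm. The lower flange rests on z = 0 and the three cylinders share a vertical axis.

The spool is on top of the stool.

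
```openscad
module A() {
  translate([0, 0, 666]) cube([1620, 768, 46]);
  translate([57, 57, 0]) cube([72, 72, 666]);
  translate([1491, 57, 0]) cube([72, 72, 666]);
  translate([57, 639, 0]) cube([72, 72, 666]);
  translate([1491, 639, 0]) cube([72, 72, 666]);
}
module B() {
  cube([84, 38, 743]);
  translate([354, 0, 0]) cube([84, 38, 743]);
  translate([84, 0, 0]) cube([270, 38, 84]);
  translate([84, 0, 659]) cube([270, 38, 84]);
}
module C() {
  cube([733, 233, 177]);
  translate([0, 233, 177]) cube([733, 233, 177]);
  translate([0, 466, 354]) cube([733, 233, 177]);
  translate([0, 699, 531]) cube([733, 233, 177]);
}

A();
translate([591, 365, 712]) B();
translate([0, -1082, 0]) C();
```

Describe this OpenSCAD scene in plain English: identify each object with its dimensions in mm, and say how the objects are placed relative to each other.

A is a table: top 1620 mm (x) × 768 mm (y), 46 mm thick, upper face at z = 712 mm, on four 72×72 mm square legs, each inset 57 mm from the nearest pair of top edges, running from z = 0 to the bottom of the top.

B is a picture frame with a 270×575 mm rectangular opening (x by z) and a uniform 84 mm border on every side. Frame depth is 38 mm along y. It is built from two vertical stiles running the full outside height and two horizontal rails spanning the gap between the stiles.

C is a straight staircase of 4 solid steps. Each step is 733 mm wide (x), 233 mm deep (y, the going) and 177 mm tall (the rise). The first step rests on the floor; each subsequent step sits one going further in +y and one rise higher in +z, directly behind and above the previous step with no overlap.

The picture frame is on top of the table, centred. The staircase is on the floor beside the table on its −y side.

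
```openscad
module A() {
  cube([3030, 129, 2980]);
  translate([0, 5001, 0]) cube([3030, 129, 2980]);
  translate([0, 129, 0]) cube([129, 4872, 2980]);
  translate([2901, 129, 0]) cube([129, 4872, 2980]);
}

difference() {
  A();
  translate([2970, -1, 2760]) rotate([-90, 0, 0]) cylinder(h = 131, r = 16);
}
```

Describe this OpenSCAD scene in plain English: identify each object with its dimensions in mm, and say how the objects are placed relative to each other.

A is the wall frame of a small rectangular building: four walls, each 2980 mm tall and 129 mm thick, enclosing a footprint 3030 mm (x) by 5130 mm (y) outside-to-outside, with no floor or roof. The front and back walls (the −y and +y sides) span the full width; the two side walls fit between them.

The house frame has a circular hole of radius 16 mm through its front wall, centred at (x = 2970, z = 2760).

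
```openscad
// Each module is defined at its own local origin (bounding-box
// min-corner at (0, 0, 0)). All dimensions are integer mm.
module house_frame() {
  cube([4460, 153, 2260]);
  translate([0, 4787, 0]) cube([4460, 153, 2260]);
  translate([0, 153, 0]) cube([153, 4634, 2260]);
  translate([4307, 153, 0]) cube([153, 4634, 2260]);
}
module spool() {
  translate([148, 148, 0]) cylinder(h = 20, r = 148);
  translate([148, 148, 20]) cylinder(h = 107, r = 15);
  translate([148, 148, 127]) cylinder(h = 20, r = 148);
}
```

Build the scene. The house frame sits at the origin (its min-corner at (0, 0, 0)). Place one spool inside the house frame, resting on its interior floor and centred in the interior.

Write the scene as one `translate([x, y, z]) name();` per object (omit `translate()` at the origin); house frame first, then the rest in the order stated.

house_frame();
translate([2082, 2322, 0]) spool();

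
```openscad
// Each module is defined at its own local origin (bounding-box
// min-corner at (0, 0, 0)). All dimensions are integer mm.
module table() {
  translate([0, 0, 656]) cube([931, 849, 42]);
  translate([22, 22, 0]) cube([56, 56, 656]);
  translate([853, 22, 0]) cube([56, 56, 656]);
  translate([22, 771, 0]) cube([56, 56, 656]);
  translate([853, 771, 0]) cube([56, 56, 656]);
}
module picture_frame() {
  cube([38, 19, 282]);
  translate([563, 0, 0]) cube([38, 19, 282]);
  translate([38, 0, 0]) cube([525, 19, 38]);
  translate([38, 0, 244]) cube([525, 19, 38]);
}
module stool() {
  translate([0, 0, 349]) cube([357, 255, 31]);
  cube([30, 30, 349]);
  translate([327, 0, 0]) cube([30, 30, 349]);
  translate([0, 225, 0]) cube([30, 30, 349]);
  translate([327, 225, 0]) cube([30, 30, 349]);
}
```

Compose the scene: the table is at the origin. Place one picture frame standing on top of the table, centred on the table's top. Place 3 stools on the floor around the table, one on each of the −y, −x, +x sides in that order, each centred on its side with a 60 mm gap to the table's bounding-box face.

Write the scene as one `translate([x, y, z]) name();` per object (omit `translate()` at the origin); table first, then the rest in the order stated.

table();
translate([165, 415, 698]) picture_frame();
translate([287, -315, 0]) stool();
translate([-417, 297, 0]) stool();
translate([991, 297, 0]) stool();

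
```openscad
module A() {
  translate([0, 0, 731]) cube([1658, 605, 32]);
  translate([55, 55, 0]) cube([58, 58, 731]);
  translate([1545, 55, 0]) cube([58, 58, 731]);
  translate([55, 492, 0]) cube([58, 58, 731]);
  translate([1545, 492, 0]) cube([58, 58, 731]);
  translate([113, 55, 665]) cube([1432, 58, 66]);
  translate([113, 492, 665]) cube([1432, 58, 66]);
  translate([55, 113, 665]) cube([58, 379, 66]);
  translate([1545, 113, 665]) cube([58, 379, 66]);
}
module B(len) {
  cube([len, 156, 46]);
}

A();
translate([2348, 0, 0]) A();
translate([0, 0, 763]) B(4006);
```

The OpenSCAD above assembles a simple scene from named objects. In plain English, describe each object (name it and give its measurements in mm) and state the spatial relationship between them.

A is a rectangular dining table. The top is 1658×605×32 mm with its upper surface at z = 763 mm. It stands on four 58×58 mm square legs, each inset 55 mm from the nearest pair of top edges, running from the floor to the underside of the top. Four apron rails, 58 mm thick and 66 mm tall, run between adjacent legs with their top edges flush with the underside of the top and their outer faces flush with the legs' outer faces.

B is a rectangular beam 4006 mm long (x), 156 mm deep (y), 46 mm thick (z).

The beam spans the tops of two tables placed 690 mm apart, resting at z = 763 mm.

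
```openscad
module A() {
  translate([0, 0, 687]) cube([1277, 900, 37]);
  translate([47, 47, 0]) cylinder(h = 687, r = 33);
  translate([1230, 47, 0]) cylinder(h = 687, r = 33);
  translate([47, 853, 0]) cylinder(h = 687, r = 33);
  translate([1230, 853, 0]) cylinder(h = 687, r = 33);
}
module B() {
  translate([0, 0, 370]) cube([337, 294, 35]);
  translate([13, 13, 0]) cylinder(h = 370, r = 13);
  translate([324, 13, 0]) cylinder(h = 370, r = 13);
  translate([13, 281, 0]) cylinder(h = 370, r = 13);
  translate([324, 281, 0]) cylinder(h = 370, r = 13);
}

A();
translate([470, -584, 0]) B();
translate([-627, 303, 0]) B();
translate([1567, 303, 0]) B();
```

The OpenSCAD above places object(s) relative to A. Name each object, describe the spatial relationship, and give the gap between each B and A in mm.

A is a table. B is a stool. Three stools sit around the table at the −y, −x, +x sides. The gap between each stool and the table is 290 mm.

Each stool's nearest face is 290 mm from the table's bounding box.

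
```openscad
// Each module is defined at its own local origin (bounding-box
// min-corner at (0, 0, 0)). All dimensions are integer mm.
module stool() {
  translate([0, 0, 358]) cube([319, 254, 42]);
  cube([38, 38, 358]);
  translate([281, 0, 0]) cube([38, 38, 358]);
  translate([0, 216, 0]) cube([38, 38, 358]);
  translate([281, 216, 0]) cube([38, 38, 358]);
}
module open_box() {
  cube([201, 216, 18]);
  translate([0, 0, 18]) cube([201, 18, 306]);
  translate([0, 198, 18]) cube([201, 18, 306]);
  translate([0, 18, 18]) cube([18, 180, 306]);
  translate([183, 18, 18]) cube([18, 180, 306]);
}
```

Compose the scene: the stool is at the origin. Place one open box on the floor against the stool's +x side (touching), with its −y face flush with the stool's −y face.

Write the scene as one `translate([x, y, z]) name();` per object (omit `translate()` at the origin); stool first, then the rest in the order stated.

stool();
translate([319, 0, 0]) open_box();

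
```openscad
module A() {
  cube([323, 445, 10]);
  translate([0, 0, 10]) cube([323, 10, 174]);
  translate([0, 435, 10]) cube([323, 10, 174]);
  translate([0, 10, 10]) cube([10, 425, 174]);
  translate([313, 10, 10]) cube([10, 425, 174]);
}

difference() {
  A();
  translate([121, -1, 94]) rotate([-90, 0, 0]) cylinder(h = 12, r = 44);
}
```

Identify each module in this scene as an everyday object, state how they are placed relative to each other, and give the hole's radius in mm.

The subtracted cylinder has r = 44 mm.

A is an open box. The open box has a circular hole through its front wall. The hole's radius is 44 mm.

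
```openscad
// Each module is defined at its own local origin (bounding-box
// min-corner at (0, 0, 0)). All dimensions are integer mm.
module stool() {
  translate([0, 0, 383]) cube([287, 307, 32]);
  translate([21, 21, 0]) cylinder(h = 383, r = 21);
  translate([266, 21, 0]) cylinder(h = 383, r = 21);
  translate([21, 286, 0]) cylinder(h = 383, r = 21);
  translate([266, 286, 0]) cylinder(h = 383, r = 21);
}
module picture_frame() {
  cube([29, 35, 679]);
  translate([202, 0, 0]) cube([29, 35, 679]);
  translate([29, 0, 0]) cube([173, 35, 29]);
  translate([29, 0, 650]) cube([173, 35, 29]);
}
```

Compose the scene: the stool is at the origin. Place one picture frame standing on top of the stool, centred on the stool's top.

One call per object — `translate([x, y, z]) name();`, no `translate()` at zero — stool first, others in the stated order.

stool();
translate([28, 136, 415]) picture_frame();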